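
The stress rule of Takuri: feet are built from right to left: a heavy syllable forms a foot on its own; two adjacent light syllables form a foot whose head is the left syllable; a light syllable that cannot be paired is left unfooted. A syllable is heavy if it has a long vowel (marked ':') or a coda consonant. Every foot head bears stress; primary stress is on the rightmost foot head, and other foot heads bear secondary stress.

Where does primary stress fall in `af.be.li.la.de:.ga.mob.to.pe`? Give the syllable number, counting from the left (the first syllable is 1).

Weights: 1 af H, 2 be L, 3 li L, 4 la L, 5 de: H, 6 ga L, 7 mob H, 8 to L, 9 pe L.
Parse right to left (heavy = foot alone; LL = one foot; stranded L unfooted): (ˈaf) be (ˈli.la) (ˈde:) ga (ˈmob) (ˈto.pe).
Foot heads: 1, 3, 5, 7, 8.
Primary stress on the rightmost head = syllable 8.
Primary stress: syllable 8 → af.be.li.la.de:.ga.mob.ˈto.pe.

8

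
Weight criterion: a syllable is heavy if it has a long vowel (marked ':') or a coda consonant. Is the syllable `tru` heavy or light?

light

`tru`: short vowel, open (no coda). Short vowel, open → light.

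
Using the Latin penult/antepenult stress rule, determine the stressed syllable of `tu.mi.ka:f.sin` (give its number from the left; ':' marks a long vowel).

Classical Latin: stress the penult if heavy (long vowel or closed), else the antepenult.
Weights: 2 mi L, 3 ka:f H, 4 sin H.
The penult (syllable 3, ka:f) is heavy, so it takes stress.
Stress on syllable 3: tu.mi.ˈka:f.sin.

3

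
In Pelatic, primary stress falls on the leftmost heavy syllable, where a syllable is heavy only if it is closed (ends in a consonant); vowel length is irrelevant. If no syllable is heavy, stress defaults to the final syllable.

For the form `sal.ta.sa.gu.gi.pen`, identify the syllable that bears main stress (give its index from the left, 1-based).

1

Weights: 1 sal H, 2 ta L, 3 sa L, 4 gu L, 5 gi L, 6 pen H.
Heavy syllables in the domain: 1, 6. The leftmost is syllable 1 (sal).
Primary stress: syllable 1 → ˈsal.ta.sa.gu.gi.pen.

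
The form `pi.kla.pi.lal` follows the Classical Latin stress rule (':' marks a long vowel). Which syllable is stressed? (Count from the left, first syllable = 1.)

Classical Latin: stress the penult if heavy (long vowel or closed), else the antepenult.
Weights: 2 kla L, 3 pi L, 4 lal H.
The penult (syllable 3, pi) is light, so stress falls on the antepenult (syllable 2, kla).
Stress on syllable 2: pi.ˈkla.pi.lal.

2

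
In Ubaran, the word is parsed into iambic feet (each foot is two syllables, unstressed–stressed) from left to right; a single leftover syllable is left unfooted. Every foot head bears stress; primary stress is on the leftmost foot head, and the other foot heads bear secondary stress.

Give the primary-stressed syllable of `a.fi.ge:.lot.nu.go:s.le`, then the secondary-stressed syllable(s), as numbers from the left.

primary 2, secondary 4, 6

Parse left to right into iambic (σˈσ) feet: (a.ˈfi) (ge:.ˈlot) (nu.ˈgo:s) le. Syllable 7 is left unfooted.
Foot heads (stressed positions): 2, 4, 6.
End Rule Leftmost: primary stress on the leftmost head = syllable 2.
Secondary stress on 4, 6: a.ˈfi.ge:.ˌlot.nu.ˌgo:s.le.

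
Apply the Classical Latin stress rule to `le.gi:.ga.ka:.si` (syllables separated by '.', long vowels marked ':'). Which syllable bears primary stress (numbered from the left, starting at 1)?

4

Classical Latin: stress the penult if heavy (long vowel or closed), else the antepenult.
Weights: 3 ga L, 4 ka: H, 5 si L.
The penult (syllable 4, ka:) is heavy, so it takes stress.
Stress on syllable 4: le.gi:.ga.ˈka:.si.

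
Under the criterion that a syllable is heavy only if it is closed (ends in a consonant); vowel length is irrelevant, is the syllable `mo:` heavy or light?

light

`mo:`: long vowel, open (no coda). Open (no coda) → light.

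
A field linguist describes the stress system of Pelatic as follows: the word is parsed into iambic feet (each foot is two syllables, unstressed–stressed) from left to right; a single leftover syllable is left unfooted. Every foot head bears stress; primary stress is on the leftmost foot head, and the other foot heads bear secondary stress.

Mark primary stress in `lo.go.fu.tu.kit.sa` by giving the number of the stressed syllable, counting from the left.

2

Parse left to right into iambic (σˈσ) feet: (lo.ˈgo) (fu.ˈtu) (kit.ˈsa).
Foot heads (stressed positions): 2, 4, 6.
End Rule Leftmost: primary stress on the leftmost head = syllable 2.
Primary stress: syllable 2 → lo.ˈgo.fu.tu.kit.sa.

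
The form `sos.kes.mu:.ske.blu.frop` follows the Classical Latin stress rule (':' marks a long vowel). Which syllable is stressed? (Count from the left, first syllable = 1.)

4

Classical Latin: stress the penult if heavy (long vowel or closed), else the antepenult.
Weights: 4 ske L, 5 blu L, 6 frop H.
The penult (syllable 5, blu) is light, so stress falls on the antepenult (syllable 4, ske).
Stress on syllable 4: sos.kes.mu:.ˈske.blu.frop.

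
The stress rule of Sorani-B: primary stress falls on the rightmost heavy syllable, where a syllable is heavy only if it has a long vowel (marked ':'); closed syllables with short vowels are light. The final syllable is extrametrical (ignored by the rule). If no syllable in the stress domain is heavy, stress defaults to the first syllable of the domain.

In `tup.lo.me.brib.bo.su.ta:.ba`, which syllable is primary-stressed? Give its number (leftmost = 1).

The final syllable (8, ba) is extrametrical; the stress domain is syllables 1–7.
Weights: 1 tup L, 2 lo L, 3 me L, 4 brib L, 5 bo L, 6 su L, 7 ta: H.
Heavy syllables in the domain: 7. The rightmost is syllable 7 (ta:).
Primary stress: syllable 7 → tup.lo.me.brib.bo.su.ˈta:.ba.

7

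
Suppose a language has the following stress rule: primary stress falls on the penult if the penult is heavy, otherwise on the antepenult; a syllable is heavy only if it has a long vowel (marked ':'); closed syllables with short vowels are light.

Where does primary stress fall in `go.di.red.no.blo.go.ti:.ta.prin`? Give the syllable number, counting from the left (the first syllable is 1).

Weights: 7 ti: H, 8 ta L, 9 prin L.
The penult (syllable 8, ta) is light, so stress falls on the antepenult (syllable 7, ti:).
Primary stress: syllable 7 → go.di.red.no.blo.go.ˈti:.ta.prin.

7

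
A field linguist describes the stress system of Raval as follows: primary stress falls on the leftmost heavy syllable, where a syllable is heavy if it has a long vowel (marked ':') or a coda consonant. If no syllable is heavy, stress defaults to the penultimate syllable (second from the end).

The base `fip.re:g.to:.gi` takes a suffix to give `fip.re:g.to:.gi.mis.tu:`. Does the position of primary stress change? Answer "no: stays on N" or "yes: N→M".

no: stays on 1

Base `fip.re:g.to:.gi` (4 syllables):
  Weights: 1 fip H, 2 re:g H, 3 to: H, 4 gi L.
  Heavy syllables in the domain: 1, 2, 3. The leftmost is syllable 1 (fip).
  → primary stress on syllable 1.
Suffixed `fip.re:g.to:.gi.mis.tu:` (6 syllables):
  Weights: 1 fip H, 2 re:g H, 3 to: H, 4 gi L, 5 mis H, 6 tu: H.
  Heavy syllables in the domain: 1, 2, 3, 5, 6. The leftmost is syllable 1 (fip).
  → primary stress on syllable 1.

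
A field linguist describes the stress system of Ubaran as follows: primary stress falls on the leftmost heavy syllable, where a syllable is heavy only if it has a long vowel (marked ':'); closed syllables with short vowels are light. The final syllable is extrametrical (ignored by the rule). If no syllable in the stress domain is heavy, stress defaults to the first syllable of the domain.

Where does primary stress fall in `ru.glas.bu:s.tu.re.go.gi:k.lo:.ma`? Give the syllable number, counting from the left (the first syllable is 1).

3

The final syllable (9, ma) is extrametrical; the stress domain is syllables 1–8.
Weights: 1 ru L, 2 glas L, 3 bu:s H, 4 tu L, 5 re L, 6 go L, 7 gi:k H, 8 lo: H.
Heavy syllables in the domain: 3, 7, 8. The leftmost is syllable 3 (bu:s).
Primary stress: syllable 3 → ru.glas.ˈbu:s.tu.re.go.gi:k.lo:.ma.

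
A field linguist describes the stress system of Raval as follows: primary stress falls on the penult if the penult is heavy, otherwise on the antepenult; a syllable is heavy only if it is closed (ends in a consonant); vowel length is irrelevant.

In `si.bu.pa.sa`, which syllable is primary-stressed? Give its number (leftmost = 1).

Weights: 2 bu L, 3 pa L, 4 sa L.
The penult (syllable 3, pa) is light, so stress falls on the antepenult (syllable 2, bu).
Primary stress: syllable 2 → si.ˈbu.pa.sa.

2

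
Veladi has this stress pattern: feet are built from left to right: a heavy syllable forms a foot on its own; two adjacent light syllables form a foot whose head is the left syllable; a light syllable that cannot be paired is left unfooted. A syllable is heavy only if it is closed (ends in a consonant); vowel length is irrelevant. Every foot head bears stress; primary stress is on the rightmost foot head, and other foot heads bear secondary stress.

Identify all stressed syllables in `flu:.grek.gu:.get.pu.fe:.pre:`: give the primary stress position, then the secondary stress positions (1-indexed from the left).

primary 5, secondary 2, 4

Weights: 1 flu: L, 2 grek H, 3 gu: L, 4 get H, 5 pu L, 6 fe: L, 7 pre: L.
Parse left to right (heavy = foot alone; LL = one foot; stranded L unfooted): flu: (ˈgrek) gu: (ˈget) (ˈpu.fe:) pre:.
Foot heads: 2, 4, 5.
Primary stress on the rightmost head = syllable 5.
Secondary stress on 2, 4: flu:.ˌgrek.gu:.ˌget.ˈpu.fe:.pre:.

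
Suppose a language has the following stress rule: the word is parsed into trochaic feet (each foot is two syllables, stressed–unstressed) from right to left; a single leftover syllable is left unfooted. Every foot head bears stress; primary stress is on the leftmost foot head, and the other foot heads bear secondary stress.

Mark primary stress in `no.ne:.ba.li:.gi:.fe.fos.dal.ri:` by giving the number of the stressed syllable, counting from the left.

Parse right to left into trochaic (ˈσσ) feet: no (ˈne:.ba) (ˈli:.gi:) (ˈfe.fos) (ˈdal.ri:). Syllable 1 is left unfooted.
Foot heads (stressed positions): 2, 4, 6, 8.
End Rule Leftmost: primary stress on the leftmost head = syllable 2.
Primary stress: syllable 2 → no.ˈne:.ba.li:.gi:.fe.fos.dal.ri:.

2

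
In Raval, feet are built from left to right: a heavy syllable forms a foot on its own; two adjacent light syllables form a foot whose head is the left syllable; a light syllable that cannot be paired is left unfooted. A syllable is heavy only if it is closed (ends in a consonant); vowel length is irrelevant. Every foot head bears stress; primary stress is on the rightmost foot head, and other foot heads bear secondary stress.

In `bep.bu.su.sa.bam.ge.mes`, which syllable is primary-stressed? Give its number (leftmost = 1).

Weights: 1 bep H, 2 bu L, 3 su L, 4 sa L, 5 bam H, 6 ge L, 7 mes H.
Parse left to right (heavy = foot alone; LL = one foot; stranded L unfooted): (ˈbep) (ˈbu.su) sa (ˈbam) ge (ˈmes).
Foot heads: 1, 2, 5, 7.
Primary stress on the rightmost head = syllable 7.
Primary stress: syllable 7 → bep.bu.su.sa.bam.ge.ˈmes.

7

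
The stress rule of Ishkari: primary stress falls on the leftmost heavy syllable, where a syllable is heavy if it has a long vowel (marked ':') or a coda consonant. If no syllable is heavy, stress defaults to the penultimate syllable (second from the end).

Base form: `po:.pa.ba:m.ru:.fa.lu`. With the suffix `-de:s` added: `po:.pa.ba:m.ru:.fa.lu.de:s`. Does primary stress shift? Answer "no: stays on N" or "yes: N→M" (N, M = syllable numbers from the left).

Base `po:.pa.ba:m.ru:.fa.lu` (6 syllables):
  Weights: 1 po: H, 2 pa L, 3 ba:m H, 4 ru: H, 5 fa L, 6 lu L.
  Heavy syllables in the domain: 1, 3, 4. The leftmost is syllable 1 (po:).
  → primary stress on syllable 1.
Suffixed `po:.pa.ba:m.ru:.fa.lu.de:s` (7 syllables):
  Weights: 1 po: H, 2 pa L, 3 ba:m H, 4 ru: H, 5 fa L, 6 lu L, 7 de:s H.
  Heavy syllables in the domain: 1, 3, 4, 7. The leftmost is syllable 1 (po:).
  → primary stress on syllable 1.

no: stays on 1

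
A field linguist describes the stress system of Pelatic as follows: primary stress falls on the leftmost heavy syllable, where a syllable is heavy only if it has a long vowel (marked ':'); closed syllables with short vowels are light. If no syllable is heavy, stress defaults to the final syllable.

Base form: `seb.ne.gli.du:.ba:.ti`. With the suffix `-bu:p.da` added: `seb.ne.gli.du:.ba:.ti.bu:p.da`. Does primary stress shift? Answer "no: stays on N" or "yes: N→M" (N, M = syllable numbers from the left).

no: stays on 4

Base `seb.ne.gli.du:.ba:.ti` (6 syllables):
  Weights: 1 seb L, 2 ne L, 3 gli L, 4 du: H, 5 ba: H, 6 ti L.
  Heavy syllables in the domain: 4, 5. The leftmost is syllable 4 (du:).
  → primary stress on syllable 4.
Suffixed `seb.ne.gli.du:.ba:.ti.bu:p.da` (8 syllables):
  Weights: 1 seb L, 2 ne L, 3 gli L, 4 du: H, 5 ba: H, 6 ti L, 7 bu:p H, 8 da L.
  Heavy syllables in the domain: 4, 5, 7. The leftmost is syllable 4 (du:).
  → primary stress on syllable 4.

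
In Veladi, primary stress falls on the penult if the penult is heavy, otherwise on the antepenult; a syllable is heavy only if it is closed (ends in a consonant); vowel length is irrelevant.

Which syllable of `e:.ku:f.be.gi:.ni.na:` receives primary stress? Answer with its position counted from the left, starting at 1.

4

Weights: 4 gi: L, 5 ni L, 6 na: L.
The penult (syllable 5, ni) is light, so stress falls on the antepenult (syllable 4, gi:).
Primary stress: syllable 4 → e:.ku:f.be.ˈgi:.ni.na:.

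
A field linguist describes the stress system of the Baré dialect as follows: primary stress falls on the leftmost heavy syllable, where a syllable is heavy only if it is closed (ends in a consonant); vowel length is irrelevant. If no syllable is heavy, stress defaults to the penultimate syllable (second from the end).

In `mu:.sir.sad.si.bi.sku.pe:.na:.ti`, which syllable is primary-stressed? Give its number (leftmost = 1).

2

Weights: 1 mu: L, 2 sir H, 3 sad H, 4 si L, 5 bi L, 6 sku L, 7 pe: L, 8 na: L, 9 ti L.
Heavy syllables in the domain: 2, 3. The leftmost is syllable 2 (sir).
Primary stress: syllable 2 → mu:.ˈsir.sad.si.bi.sku.pe:.na:.ti.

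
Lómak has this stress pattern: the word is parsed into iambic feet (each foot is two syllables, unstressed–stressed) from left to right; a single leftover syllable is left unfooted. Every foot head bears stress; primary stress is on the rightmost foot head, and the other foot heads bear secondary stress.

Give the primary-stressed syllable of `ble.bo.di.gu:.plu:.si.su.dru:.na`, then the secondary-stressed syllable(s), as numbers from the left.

Parse left to right into iambic (σˈσ) feet: (ble.ˈbo) (di.ˈgu:) (plu:.ˈsi) (su.ˈdru:) na. Syllable 9 is left unfooted.
Foot heads (stressed positions): 2, 4, 6, 8.
End Rule Rightmost: primary stress on the rightmost head = syllable 8.
Secondary stress on 2, 4, 6: ble.ˌbo.di.ˌgu:.plu:.ˌsi.su.ˈdru:.na.

primary 8, secondary 2, 4, 6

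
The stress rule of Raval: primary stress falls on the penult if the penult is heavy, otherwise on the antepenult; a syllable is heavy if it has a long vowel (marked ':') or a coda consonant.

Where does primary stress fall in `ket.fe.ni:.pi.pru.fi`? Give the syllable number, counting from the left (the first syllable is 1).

Weights: 4 pi L, 5 pru L, 6 fi L.
The penult (syllable 5, pru) is light, so stress falls on the antepenult (syllable 4, pi).
Primary stress: syllable 4 → ket.fe.ni:.ˈpi.pru.fi.

4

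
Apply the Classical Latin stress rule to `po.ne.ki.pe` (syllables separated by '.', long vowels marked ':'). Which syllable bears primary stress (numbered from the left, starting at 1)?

2

Classical Latin: stress the penult if heavy (long vowel or closed), else the antepenult.
Weights: 2 ne L, 3 ki L, 4 pe L.
The penult (syllable 3, ki) is light, so stress falls on the antepenult (syllable 2, ne).
Stress on syllable 2: po.ˈne.ki.pe.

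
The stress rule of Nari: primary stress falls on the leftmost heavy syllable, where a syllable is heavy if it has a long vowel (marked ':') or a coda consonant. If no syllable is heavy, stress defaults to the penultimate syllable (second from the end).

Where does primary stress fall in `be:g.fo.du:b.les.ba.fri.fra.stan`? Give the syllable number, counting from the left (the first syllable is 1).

Weights: 1 be:g H, 2 fo L, 3 du:b H, 4 les H, 5 ba L, 6 fri L, 7 fra L, 8 stan H.
Heavy syllables in the domain: 1, 3, 4, 8. The leftmost is syllable 1 (be:g).
Primary stress: syllable 1 → ˈbe:g.fo.du:b.les.ba.fri.fra.stan.

1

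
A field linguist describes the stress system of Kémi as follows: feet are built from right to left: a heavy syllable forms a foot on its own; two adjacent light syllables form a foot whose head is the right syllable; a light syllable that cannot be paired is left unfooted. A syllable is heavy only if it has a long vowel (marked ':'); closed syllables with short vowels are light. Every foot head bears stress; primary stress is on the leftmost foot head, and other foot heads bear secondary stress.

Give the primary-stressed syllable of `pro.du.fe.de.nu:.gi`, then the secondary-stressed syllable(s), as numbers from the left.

Weights: 1 pro L, 2 du L, 3 fe L, 4 de L, 5 nu: H, 6 gi L.
Parse right to left (heavy = foot alone; LL = one foot; stranded L unfooted): (pro.ˈdu) (fe.ˈde) (ˈnu:) gi.
Foot heads: 2, 4, 5.
Primary stress on the leftmost head = syllable 2.
Secondary stress on 4, 5: pro.ˈdu.fe.ˌde.ˌnu:.gi.

primary 2, secondary 4, 5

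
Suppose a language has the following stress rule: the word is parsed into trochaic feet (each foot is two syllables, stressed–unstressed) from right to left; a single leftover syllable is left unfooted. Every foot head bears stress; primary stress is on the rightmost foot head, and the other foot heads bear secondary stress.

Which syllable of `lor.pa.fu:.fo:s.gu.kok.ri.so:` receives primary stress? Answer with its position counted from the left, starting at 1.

7

Parse right to left into trochaic (ˈσσ) feet: (ˈlor.pa) (ˈfu:.fo:s) (ˈgu.kok) (ˈri.so:).
Foot heads (stressed positions): 1, 3, 5, 7.
End Rule Rightmost: primary stress on the rightmost head = syllable 7.
Primary stress: syllable 7 → lor.pa.fu:.fo:s.gu.kok.ˈri.so:.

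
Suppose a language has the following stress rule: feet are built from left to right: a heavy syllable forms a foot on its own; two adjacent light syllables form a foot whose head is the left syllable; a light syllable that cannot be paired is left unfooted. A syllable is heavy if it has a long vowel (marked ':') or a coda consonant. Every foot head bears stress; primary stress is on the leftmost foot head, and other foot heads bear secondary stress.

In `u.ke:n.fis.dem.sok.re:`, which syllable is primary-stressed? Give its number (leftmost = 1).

2

Weights: 1 u L, 2 ke:n H, 3 fis H, 4 dem H, 5 sok H, 6 re: H.
Parse left to right (heavy = foot alone; LL = one foot; stranded L unfooted): u (ˈke:n) (ˈfis) (ˈdem) (ˈsok) (ˈre:).
Foot heads: 2, 3, 4, 5, 6.
Primary stress on the leftmost head = syllable 2.
Primary stress: syllable 2 → u.ˈke:n.fis.dem.sok.re:.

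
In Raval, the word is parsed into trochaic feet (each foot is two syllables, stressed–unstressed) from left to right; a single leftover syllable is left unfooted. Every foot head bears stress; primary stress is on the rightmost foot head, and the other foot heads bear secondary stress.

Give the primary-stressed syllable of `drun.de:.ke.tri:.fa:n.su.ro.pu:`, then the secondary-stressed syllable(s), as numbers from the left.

Parse left to right into trochaic (ˈσσ) feet: (ˈdrun.de:) (ˈke.tri:) (ˈfa:n.su) (ˈro.pu:).
Foot heads (stressed positions): 1, 3, 5, 7.
End Rule Rightmost: primary stress on the rightmost head = syllable 7.
Secondary stress on 1, 3, 5: ˌdrun.de:.ˌke.tri:.ˌfa:n.su.ˈro.pu:.

primary 7, secondary 1, 3, 5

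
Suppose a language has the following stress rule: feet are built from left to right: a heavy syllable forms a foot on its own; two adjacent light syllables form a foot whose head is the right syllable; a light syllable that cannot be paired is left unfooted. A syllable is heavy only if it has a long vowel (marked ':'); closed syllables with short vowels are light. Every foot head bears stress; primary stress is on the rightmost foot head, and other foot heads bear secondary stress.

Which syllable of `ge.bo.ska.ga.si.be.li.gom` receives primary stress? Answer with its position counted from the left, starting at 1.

8

Weights: 1 ge L, 2 bo L, 3 ska L, 4 ga L, 5 si L, 6 be L, 7 li L, 8 gom L.
Parse left to right (heavy = foot alone; LL = one foot; stranded L unfooted): (ge.ˈbo) (ska.ˈga) (si.ˈbe) (li.ˈgom).
Foot heads: 2, 4, 6, 8.
Primary stress on the rightmost head = syllable 8.
Primary stress: syllable 8 → ge.bo.ska.ga.si.be.li.ˈgom.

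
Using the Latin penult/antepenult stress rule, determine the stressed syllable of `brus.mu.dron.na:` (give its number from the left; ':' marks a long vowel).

Classical Latin: stress the penult if heavy (long vowel or closed), else the antepenult.
Weights: 2 mu L, 3 dron H, 4 na: H.
The penult (syllable 3, dron) is heavy, so it takes stress.
Stress on syllable 3: brus.mu.ˈdron.na:.

3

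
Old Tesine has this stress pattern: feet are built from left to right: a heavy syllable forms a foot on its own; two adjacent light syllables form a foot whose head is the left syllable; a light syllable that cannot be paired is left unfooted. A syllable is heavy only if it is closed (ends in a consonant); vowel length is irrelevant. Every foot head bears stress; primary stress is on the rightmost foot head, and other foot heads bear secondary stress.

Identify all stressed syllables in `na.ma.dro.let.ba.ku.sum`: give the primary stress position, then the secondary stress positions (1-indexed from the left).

Weights: 1 na L, 2 ma L, 3 dro L, 4 let H, 5 ba L, 6 ku L, 7 sum H.
Parse left to right (heavy = foot alone; LL = one foot; stranded L unfooted): (ˈna.ma) dro (ˈlet) (ˈba.ku) (ˈsum).
Foot heads: 1, 4, 5, 7.
Primary stress on the rightmost head = syllable 7.
Secondary stress on 1, 4, 5: ˌna.ma.dro.ˌlet.ˌba.ku.ˈsum.

primary 7, secondary 1, 4, 5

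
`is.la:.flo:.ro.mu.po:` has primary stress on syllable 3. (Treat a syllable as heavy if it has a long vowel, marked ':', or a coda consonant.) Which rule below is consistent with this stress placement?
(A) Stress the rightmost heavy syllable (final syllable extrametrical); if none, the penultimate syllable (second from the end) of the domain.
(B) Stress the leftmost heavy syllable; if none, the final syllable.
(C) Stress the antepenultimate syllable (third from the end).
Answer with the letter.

A

Rule A → syllable 3 ✓.
Rule B → syllable 1 (observed: 3).
Rule C → syllable 4 (observed: 3).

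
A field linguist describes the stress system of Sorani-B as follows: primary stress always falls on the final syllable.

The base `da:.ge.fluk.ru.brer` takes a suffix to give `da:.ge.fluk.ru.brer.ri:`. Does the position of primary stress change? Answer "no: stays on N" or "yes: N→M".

Base `da:.ge.fluk.ru.brer` (5 syllables):
  The word has 5 syllables; the final syllable is syllable 5 (brer).
  → primary stress on syllable 5.
Suffixed `da:.ge.fluk.ru.brer.ri:` (6 syllables):
  The word has 6 syllables; the final syllable is syllable 6 (ri:).
  → primary stress on syllable 6.

yes: 5→6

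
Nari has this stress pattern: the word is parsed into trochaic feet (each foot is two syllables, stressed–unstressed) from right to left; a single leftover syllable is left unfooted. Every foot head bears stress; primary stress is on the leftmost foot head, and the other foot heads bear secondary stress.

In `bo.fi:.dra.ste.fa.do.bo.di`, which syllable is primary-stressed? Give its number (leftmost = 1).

1

Parse right to left into trochaic (ˈσσ) feet: (ˈbo.fi:) (ˈdra.ste) (ˈfa.do) (ˈbo.di).
Foot heads (stressed positions): 1, 3, 5, 7.
End Rule Leftmost: primary stress on the leftmost head = syllable 1.
Primary stress: syllable 1 → ˈbo.fi:.dra.ste.fa.do.bo.di.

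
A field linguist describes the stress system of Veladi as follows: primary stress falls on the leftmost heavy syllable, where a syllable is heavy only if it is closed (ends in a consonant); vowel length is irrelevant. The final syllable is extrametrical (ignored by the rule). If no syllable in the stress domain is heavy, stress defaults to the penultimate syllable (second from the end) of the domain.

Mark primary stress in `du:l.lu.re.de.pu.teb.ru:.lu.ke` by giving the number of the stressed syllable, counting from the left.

The final syllable (9, ke) is extrametrical; the stress domain is syllables 1–8.
Weights: 1 du:l H, 2 lu L, 3 re L, 4 de L, 5 pu L, 6 teb H, 7 ru: L, 8 lu L.
Heavy syllables in the domain: 1, 6. The leftmost is syllable 1 (du:l).
Primary stress: syllable 1 → ˈdu:l.lu.re.de.pu.teb.ru:.lu.ke.

1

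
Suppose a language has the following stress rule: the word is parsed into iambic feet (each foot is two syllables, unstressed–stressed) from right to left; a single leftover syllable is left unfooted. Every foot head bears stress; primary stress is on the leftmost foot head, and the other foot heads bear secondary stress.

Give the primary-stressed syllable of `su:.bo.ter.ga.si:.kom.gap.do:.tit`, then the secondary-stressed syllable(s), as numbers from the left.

primary 3, secondary 5, 7, 9

Parse right to left into iambic (σˈσ) feet: su: (bo.ˈter) (ga.ˈsi:) (kom.ˈgap) (do:.ˈtit). Syllable 1 is left unfooted.
Foot heads (stressed positions): 3, 5, 7, 9.
End Rule Leftmost: primary stress on the leftmost head = syllable 3.
Secondary stress on 5, 7, 9: su:.bo.ˈter.ga.ˌsi:.kom.ˌgap.do:.ˌtit.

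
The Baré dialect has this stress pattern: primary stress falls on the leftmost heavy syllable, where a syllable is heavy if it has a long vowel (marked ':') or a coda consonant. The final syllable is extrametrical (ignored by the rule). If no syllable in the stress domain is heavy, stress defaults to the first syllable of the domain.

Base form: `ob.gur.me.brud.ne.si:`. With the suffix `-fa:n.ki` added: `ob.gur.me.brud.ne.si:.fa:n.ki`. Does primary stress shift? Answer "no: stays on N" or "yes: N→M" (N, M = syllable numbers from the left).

Base `ob.gur.me.brud.ne.si:` (6 syllables):
  The final syllable (6, si:) is extrametrical; the stress domain is syllables 1–5.
  Weights: 1 ob H, 2 gur H, 3 me L, 4 brud H, 5 ne L.
  Heavy syllables in the domain: 1, 2, 4. The leftmost is syllable 1 (ob).
  → primary stress on syllable 1.
Suffixed `ob.gur.me.brud.ne.si:.fa:n.ki` (8 syllables):
  The final syllable (8, ki) is extrametrical; the stress domain is syllables 1–7.
  Weights: 1 ob H, 2 gur H, 3 me L, 4 brud H, 5 ne L, 6 si: H, 7 fa:n H.
  Heavy syllables in the domain: 1, 2, 4, 6, 7. The leftmost is syllable 1 (ob).
  → primary stress on syllable 1.

no: stays on 1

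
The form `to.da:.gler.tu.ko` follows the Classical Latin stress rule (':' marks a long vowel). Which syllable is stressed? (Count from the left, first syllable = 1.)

3

Classical Latin: stress the penult if heavy (long vowel or closed), else the antepenult.
Weights: 3 gler H, 4 tu L, 5 ko L.
The penult (syllable 4, tu) is light, so stress falls on the antepenult (syllable 3, gler).
Stress on syllable 3: to.da:.ˈgler.tu.ko.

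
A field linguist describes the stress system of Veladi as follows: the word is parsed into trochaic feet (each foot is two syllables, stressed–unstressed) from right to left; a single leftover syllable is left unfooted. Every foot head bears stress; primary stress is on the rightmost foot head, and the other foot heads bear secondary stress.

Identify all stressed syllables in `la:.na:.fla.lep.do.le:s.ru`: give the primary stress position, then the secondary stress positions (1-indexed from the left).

Parse right to left into trochaic (ˈσσ) feet: la: (ˈna:.fla) (ˈlep.do) (ˈle:s.ru). Syllable 1 is left unfooted.
Foot heads (stressed positions): 2, 4, 6.
End Rule Rightmost: primary stress on the rightmost head = syllable 6.
Secondary stress on 2, 4: la:.ˌna:.fla.ˌlep.do.ˈle:s.ru.

primary 6, secondary 2, 4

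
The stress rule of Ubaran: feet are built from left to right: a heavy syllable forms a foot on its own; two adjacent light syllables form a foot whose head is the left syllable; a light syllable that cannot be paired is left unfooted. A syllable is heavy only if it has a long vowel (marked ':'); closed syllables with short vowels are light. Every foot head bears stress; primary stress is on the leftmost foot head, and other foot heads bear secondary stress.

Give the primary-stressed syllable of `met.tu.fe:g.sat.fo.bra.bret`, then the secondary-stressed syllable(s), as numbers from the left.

primary 1, secondary 3, 4, 6

Weights: 1 met L, 2 tu L, 3 fe:g H, 4 sat L, 5 fo L, 6 bra L, 7 bret L.
Parse left to right (heavy = foot alone; LL = one foot; stranded L unfooted): (ˈmet.tu) (ˈfe:g) (ˈsat.fo) (ˈbra.bret).
Foot heads: 1, 3, 4, 6.
Primary stress on the leftmost head = syllable 1.
Secondary stress on 3, 4, 6: ˈmet.tu.ˌfe:g.ˌsat.fo.ˌbra.bret.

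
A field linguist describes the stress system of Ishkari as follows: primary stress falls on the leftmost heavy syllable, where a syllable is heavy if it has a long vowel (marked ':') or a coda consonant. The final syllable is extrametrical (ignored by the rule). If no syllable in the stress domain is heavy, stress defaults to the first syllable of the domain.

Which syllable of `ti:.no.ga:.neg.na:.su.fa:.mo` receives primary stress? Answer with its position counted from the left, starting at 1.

1

The final syllable (8, mo) is extrametrical; the stress domain is syllables 1–7.
Weights: 1 ti: H, 2 no L, 3 ga: H, 4 neg H, 5 na: H, 6 su L, 7 fa: H.
Heavy syllables in the domain: 1, 3, 4, 5, 7. The leftmost is syllable 1 (ti:).
Primary stress: syllable 1 → ˈti:.no.ga:.neg.na:.su.fa:.mo.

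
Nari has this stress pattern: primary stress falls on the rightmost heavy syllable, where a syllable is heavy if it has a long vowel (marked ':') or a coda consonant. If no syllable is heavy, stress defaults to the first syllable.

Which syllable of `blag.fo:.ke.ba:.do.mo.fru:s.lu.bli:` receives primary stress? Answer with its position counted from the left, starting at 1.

9

Weights: 1 blag H, 2 fo: H, 3 ke L, 4 ba: H, 5 do L, 6 mo L, 7 fru:s H, 8 lu L, 9 bli: H.
Heavy syllables in the domain: 1, 2, 4, 7, 9. The rightmost is syllable 9 (bli:).
Primary stress: syllable 9 → blag.fo:.ke.ba:.do.mo.fru:s.lu.ˈbli:.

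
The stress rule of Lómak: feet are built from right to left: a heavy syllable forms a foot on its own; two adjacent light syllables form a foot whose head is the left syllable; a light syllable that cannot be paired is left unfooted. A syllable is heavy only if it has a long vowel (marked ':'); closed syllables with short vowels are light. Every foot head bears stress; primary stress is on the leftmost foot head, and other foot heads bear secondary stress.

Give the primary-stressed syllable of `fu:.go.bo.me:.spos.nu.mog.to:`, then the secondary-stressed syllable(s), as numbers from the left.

Weights: 1 fu: H, 2 go L, 3 bo L, 4 me: H, 5 spos L, 6 nu L, 7 mog L, 8 to: H.
Parse right to left (heavy = foot alone; LL = one foot; stranded L unfooted): (ˈfu:) (ˈgo.bo) (ˈme:) spos (ˈnu.mog) (ˈto:).
Foot heads: 1, 2, 4, 6, 8.
Primary stress on the leftmost head = syllable 1.
Secondary stress on 2, 4, 6, 8: ˈfu:.ˌgo.bo.ˌme:.spos.ˌnu.mog.ˌto:.

primary 1, secondary 2, 4, 6, 8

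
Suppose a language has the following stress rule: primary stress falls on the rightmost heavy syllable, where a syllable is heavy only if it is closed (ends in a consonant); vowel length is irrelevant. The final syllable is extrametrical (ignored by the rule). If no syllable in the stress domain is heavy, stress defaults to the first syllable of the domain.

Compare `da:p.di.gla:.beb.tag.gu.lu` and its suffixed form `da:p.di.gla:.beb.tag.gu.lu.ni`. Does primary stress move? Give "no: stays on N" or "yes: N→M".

Base `da:p.di.gla:.beb.tag.gu.lu` (7 syllables):
  The final syllable (7, lu) is extrametrical; the stress domain is syllables 1–6.
  Weights: 1 da:p H, 2 di L, 3 gla: L, 4 beb H, 5 tag H, 6 gu L.
  Heavy syllables in the domain: 1, 4, 5. The rightmost is syllable 5 (tag).
  → primary stress on syllable 5.
Suffixed `da:p.di.gla:.beb.tag.gu.lu.ni` (8 syllables):
  The final syllable (8, ni) is extrametrical; the stress domain is syllables 1–7.
  Weights: 1 da:p H, 2 di L, 3 gla: L, 4 beb H, 5 tag H, 6 gu L, 7 lu L.
  Heavy syllables in the domain: 1, 4, 5. The rightmost is syllable 5 (tag).
  → primary stress on syllable 5.

no: stays on 5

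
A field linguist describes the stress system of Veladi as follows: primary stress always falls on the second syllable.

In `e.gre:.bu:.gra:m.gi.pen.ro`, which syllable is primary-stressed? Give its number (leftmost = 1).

2

The word has 7 syllables; the second syllable is syllable 2 (gre:).
Primary stress: syllable 2 → e.ˈgre:.bu:.gra:m.gi.pen.ro.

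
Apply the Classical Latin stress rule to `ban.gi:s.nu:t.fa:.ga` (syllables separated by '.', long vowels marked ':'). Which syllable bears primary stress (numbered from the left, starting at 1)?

Classical Latin: stress the penult if heavy (long vowel or closed), else the antepenult.
Weights: 3 nu:t H, 4 fa: H, 5 ga L.
The penult (syllable 4, fa:) is heavy, so it takes stress.
Stress on syllable 4: ban.gi:s.nu:t.ˈfa:.ga.

4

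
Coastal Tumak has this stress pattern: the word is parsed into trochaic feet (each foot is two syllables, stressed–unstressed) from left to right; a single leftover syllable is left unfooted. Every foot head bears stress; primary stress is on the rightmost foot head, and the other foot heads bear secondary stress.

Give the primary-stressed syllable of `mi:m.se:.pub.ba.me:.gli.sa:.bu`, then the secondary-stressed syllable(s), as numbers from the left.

primary 7, secondary 1, 3, 5

Parse left to right into trochaic (ˈσσ) feet: (ˈmi:m.se:) (ˈpub.ba) (ˈme:.gli) (ˈsa:.bu).
Foot heads (stressed positions): 1, 3, 5, 7.
End Rule Rightmost: primary stress on the rightmost head = syllable 7.
Secondary stress on 1, 3, 5: ˌmi:m.se:.ˌpub.ba.ˌme:.gli.ˈsa:.bu.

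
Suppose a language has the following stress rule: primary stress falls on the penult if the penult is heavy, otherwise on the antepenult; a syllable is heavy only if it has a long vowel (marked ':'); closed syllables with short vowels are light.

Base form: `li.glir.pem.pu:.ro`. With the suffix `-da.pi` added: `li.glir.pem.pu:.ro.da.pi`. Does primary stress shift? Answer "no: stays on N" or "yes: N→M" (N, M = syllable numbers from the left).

yes: 4→5

Base `li.glir.pem.pu:.ro` (5 syllables):
  Weights: 3 pem L, 4 pu: H, 5 ro L.
  The penult (syllable 4, pu:) is heavy, so it takes stress.
  → primary stress on syllable 4.
Suffixed `li.glir.pem.pu:.ro.da.pi` (7 syllables):
  Weights: 5 ro L, 6 da L, 7 pi L.
  The penult (syllable 6, da) is light, so stress falls on the antepenult (syllable 5, ro).
  → primary stress on syllable 5.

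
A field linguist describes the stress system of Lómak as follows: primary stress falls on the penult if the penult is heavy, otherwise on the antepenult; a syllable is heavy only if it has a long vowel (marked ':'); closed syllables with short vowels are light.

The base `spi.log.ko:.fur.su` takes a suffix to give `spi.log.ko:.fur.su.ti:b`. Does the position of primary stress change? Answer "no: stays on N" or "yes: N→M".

Base `spi.log.ko:.fur.su` (5 syllables):
  Weights: 3 ko: H, 4 fur L, 5 su L.
  The penult (syllable 4, fur) is light, so stress falls on the antepenult (syllable 3, ko:).
  → primary stress on syllable 3.
Suffixed `spi.log.ko:.fur.su.ti:b` (6 syllables):
  Weights: 4 fur L, 5 su L, 6 ti:b H.
  The penult (syllable 5, su) is light, so stress falls on the antepenult (syllable 4, fur).
  → primary stress on syllable 4.

yes: 3→4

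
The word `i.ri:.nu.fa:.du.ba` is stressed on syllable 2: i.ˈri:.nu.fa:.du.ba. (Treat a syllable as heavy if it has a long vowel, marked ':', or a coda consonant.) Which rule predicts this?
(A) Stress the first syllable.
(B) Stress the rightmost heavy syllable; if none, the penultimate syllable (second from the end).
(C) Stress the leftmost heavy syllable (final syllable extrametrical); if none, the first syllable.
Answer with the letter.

C

Rule A → syllable 1 (observed: 2).
Rule B → syllable 4 (observed: 2).
Rule C → syllable 2 ✓.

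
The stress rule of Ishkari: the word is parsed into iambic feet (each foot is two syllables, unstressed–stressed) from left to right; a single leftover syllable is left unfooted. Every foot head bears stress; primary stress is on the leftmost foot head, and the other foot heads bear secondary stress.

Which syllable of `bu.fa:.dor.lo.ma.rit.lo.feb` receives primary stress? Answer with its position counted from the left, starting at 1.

Parse left to right into iambic (σˈσ) feet: (bu.ˈfa:) (dor.ˈlo) (ma.ˈrit) (lo.ˈfeb).
Foot heads (stressed positions): 2, 4, 6, 8.
End Rule Leftmost: primary stress on the leftmost head = syllable 2.
Primary stress: syllable 2 → bu.ˈfa:.dor.lo.ma.rit.lo.feb.

2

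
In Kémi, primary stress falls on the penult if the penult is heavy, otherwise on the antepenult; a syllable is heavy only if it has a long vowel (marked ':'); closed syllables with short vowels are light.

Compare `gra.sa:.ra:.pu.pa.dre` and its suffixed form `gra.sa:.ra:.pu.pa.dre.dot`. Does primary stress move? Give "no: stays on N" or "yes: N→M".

yes: 4→5

Base `gra.sa:.ra:.pu.pa.dre` (6 syllables):
  Weights: 4 pu L, 5 pa L, 6 dre L.
  The penult (syllable 5, pa) is light, so stress falls on the antepenult (syllable 4, pu).
  → primary stress on syllable 4.
Suffixed `gra.sa:.ra:.pu.pa.dre.dot` (7 syllables):
  Weights: 5 pa L, 6 dre L, 7 dot L.
  The penult (syllable 6, dre) is light, so stress falls on the antepenult (syllable 5, pa).
  → primary stress on syllable 5.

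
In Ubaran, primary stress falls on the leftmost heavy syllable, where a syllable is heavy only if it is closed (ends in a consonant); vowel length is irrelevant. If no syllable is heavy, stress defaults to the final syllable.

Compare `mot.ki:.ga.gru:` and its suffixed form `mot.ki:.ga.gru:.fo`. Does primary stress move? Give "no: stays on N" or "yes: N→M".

Base `mot.ki:.ga.gru:` (4 syllables):
  Weights: 1 mot H, 2 ki: L, 3 ga L, 4 gru: L.
  Heavy syllables in the domain: 1. The leftmost is syllable 1 (mot).
  → primary stress on syllable 1.
Suffixed `mot.ki:.ga.gru:.fo` (5 syllables):
  Weights: 1 mot H, 2 ki: L, 3 ga L, 4 gru: L, 5 fo L.
  Heavy syllables in the domain: 1. The leftmost is syllable 1 (mot).
  → primary stress on syllable 1.

no: stays on 1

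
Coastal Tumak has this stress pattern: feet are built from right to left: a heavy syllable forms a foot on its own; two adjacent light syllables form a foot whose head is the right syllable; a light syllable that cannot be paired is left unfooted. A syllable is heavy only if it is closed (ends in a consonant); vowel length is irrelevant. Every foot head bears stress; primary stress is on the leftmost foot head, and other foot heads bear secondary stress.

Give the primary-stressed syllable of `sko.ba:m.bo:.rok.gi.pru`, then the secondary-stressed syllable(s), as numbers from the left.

primary 2, secondary 4, 6

Weights: 1 sko L, 2 ba:m H, 3 bo: L, 4 rok H, 5 gi L, 6 pru L.
Parse right to left (heavy = foot alone; LL = one foot; stranded L unfooted): sko (ˈba:m) bo: (ˈrok) (gi.ˈpru).
Foot heads: 2, 4, 6.
Primary stress on the leftmost head = syllable 2.
Secondary stress on 4, 6: sko.ˈba:m.bo:.ˌrok.gi.ˌpru.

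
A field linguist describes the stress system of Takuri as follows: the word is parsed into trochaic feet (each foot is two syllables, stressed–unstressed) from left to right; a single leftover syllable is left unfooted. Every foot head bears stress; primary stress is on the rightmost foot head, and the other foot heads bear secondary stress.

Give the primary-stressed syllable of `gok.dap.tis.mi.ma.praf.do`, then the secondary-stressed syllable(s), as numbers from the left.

Parse left to right into trochaic (ˈσσ) feet: (ˈgok.dap) (ˈtis.mi) (ˈma.praf) do. Syllable 7 is left unfooted.
Foot heads (stressed positions): 1, 3, 5.
End Rule Rightmost: primary stress on the rightmost head = syllable 5.
Secondary stress on 1, 3: ˌgok.dap.ˌtis.mi.ˈma.praf.do.

primary 5, secondary 1, 3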